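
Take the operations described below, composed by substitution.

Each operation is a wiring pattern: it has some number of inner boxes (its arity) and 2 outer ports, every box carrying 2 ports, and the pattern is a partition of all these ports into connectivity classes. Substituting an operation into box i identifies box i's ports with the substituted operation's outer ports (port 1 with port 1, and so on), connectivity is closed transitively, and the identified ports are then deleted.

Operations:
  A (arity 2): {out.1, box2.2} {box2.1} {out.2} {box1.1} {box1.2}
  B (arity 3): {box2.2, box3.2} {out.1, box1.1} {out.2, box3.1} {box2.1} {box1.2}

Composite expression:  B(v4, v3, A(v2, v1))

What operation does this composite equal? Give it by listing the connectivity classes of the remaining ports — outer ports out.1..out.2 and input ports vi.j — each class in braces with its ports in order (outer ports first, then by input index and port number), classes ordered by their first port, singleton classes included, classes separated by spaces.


Connectivity passes through glued B-boundaries; trace each wire chain.
the subtree at A composes to {out.1, v1.2} {out.2} {v1.1} {v2.1} {v2.2} on (v2, v1); out.j = own outer ports
the subtree at B composes to {out.1, v4.1} {out.2, v1.2} {v1.1} {v2.1} {v2.2} {v3.1} {v3.2} {v4.2} on (v4, v3, v2, v1); out.j = own outer ports

{out.1, v4.1} {out.2, v1.2} {v1.1} {v2.1} {v2.2} {v3.1} {v3.2} {v4.2}


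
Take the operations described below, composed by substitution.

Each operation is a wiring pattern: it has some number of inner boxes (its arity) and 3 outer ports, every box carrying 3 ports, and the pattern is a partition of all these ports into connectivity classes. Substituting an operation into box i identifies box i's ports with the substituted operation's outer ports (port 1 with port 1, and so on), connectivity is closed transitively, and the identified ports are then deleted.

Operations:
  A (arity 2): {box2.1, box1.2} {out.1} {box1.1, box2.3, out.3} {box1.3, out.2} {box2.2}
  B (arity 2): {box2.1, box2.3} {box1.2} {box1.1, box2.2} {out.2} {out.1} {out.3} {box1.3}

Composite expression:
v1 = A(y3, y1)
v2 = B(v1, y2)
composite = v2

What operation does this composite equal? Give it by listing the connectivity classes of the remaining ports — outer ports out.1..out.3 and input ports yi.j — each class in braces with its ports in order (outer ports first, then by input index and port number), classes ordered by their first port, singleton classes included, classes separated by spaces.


{out.1} {out.2} {out.3} {y1.1, y3.2} {y1.2} {y1.3, y3.1} {y2.1, y2.3} {y2.2} {y3.3}

Two ports join when wires chain via B-identified ports.
composing A on (y3, y1), with out.j its own outer ports: {out.1} {out.2, y3.3} {out.3, y1.3, y3.1} {y1.1, y3.2} {y1.2}
composing B on (y3, y1, y2), with out.j its own outer ports: {out.1} {out.2} {out.3} {y1.1, y3.2} {y1.2} {y1.3, y3.1} {y2.1, y2.3} {y2.2} {y3.3}


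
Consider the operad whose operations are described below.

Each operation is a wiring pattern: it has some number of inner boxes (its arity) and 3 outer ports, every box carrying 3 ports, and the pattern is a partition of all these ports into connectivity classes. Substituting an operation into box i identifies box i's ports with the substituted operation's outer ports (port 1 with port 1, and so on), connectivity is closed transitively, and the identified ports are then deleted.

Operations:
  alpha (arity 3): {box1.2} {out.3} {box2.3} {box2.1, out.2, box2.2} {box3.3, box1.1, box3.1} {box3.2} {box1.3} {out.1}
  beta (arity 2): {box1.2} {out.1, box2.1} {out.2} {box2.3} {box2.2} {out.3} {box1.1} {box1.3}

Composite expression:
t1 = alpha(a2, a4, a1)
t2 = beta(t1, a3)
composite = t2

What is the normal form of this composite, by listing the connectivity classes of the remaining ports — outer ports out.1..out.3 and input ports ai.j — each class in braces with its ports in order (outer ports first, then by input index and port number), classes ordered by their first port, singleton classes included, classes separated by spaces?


{out.1, a3.1} {out.2} {out.3} {a1.1, a1.3, a2.1} {a1.2} {a2.2} {a2.3} {a3.2} {a3.3} {a4.1, a4.2} {a4.3}

After gluing at beta, chains via deleted ports link the a-ports.
the subtree at alpha composes to {out.1} {out.2, a4.1, a4.2} {out.3} {a1.1, a1.3, a2.1} {a1.2} {a2.2} {a2.3} {a4.3} on (a2, a4, a1); out.j = own outer ports
the subtree at beta composes to {out.1, a3.1} {out.2} {out.3} {a1.1, a1.3, a2.1} {a1.2} {a2.2} {a2.3} {a3.2} {a3.3} {a4.1, a4.2} {a4.3} on (a2, a4, a1, a3); out.j = own outer ports


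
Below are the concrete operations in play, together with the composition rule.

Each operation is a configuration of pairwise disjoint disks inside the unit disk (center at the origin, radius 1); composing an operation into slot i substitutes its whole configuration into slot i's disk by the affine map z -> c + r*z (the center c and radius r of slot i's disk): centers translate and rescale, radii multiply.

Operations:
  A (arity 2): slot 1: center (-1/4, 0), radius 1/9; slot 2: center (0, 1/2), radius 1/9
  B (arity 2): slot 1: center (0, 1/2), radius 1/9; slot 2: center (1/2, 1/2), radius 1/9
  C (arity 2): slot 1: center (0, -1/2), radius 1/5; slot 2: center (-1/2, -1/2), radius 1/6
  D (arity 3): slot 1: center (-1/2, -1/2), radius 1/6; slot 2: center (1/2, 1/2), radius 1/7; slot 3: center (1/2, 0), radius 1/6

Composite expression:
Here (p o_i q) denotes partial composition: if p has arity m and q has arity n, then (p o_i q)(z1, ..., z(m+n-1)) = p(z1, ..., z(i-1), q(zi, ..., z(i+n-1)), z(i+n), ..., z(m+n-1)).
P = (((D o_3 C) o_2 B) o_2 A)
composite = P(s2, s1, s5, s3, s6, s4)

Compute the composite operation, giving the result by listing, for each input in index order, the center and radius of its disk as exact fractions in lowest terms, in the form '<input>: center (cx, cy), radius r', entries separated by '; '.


s1: center (125/252, 4/7), radius 1/567; s2: center (-1/2, -1/2), radius 1/6; s3: center (4/7, 4/7), radius 1/63; s4: center (5/12, -1/12), radius 1/36; s5: center (1/2, 73/126), radius 1/567; s6: center (1/2, -1/12), radius 1/30

Follow each s-input down from D: c' goes to c + r*c', radius to r*r'.
for s2, the 1-step affine chain lands on center (-1/2, -1/2), radius 1/6
for s1, the 3-step affine chain lands on center (125/252, 4/7), radius 1/567
for s5, the 3-step affine chain lands on center (1/2, 73/126), radius 1/567
for s3, the 2-step affine chain lands on center (4/7, 4/7), radius 1/63
for s6, the 2-step affine chain lands on center (1/2, -1/12), radius 1/30
for s4, the 2-step affine chain lands on center (5/12, -1/12), radius 1/36


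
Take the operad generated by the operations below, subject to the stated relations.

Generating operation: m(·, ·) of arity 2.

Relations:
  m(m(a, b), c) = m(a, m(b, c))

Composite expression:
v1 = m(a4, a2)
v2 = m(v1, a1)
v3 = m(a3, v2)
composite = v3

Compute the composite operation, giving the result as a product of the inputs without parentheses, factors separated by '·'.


a3 · a4 · a2 · a1

Associativity of m dissolves the nesting; only the a-input order survives.
m(a4, a2) spells out as a4 · a2
m(m(a4, a2), a1) spells out as a4 · a2 · a1
m(a3, m(m(a4, a2), a1)) spells out as a3 · a4 · a2 · a1


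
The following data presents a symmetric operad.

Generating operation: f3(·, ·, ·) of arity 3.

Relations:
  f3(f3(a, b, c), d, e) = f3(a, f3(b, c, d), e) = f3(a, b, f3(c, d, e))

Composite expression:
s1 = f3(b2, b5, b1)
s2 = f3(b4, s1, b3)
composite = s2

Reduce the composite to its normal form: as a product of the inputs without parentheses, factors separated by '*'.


Under associativity of f3, the answer is the b's in reading order.
f3(b2, b5, b1) unparenthesizes to b2 * b5 * b1
f3(b4, f3(b2, b5, b1), b3) unparenthesizes to b4 * b2 * b5 * b1 * b3

b4 * b2 * b5 * b1 * b3


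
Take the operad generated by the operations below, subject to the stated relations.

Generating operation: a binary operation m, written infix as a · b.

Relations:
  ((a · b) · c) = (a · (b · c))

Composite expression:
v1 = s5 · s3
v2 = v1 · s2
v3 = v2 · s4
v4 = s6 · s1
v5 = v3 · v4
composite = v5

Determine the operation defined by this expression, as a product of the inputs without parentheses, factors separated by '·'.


s5 · s3 · s2 · s4 · s6 · s1

Under associativity of m, the answer is the s's in reading order.
(s5 · s3) flattens to s5 · s3
((s5 · s3) · s2) flattens to s5 · s3 · s2
(((s5 · s3) · s2) · s4) flattens to s5 · s3 · s2 · s4
(s6 · s1) flattens to s6 · s1
((((s5 · s3) · s2) · s4) · (s6 · s1)) flattens to s5 · s3 · s2 · s4 · s6 · s1


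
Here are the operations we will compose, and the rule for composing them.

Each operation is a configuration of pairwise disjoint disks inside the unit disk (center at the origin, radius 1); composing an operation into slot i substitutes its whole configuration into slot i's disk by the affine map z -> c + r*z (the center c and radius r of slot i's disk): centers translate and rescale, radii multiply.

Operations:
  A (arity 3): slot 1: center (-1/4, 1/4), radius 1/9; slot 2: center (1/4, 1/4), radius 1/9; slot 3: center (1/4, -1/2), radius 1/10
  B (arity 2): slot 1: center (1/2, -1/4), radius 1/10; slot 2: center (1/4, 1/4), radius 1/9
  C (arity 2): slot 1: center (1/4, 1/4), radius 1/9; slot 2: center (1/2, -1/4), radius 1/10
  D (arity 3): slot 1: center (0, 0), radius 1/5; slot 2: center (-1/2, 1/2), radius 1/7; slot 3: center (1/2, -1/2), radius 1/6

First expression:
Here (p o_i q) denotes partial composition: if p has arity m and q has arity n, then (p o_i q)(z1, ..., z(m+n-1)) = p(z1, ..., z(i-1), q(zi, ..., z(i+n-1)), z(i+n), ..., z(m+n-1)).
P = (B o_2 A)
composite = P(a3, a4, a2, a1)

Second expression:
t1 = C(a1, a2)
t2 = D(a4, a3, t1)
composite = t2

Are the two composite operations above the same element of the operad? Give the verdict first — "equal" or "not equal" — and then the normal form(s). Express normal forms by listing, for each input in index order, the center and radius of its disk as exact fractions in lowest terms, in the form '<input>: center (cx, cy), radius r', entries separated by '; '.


not equal; the first gives a1: center (5/18, 7/36), radius 1/90; a2: center (5/18, 5/18), radius 1/81; a3: center (1/2, -1/4), radius 1/10; a4: center (2/9, 5/18), radius 1/81 and the second a1: center (13/24, -11/24), radius 1/54; a2: center (7/12, -13/24), radius 1/60; a3: center (-1/2, 1/2), radius 1/7; a4: center (0, 0), radius 1/5

In normal form, the first expression is a1: center (5/18, 7/36), radius 1/90; a2: center (5/18, 5/18), radius 1/81; a3: center (1/2, -1/4), radius 1/10; a4: center (2/9, 5/18), radius 1/81
In normal form, the second expression is a1: center (13/24, -11/24), radius 1/54; a2: center (7/12, -13/24), radius 1/60; a3: center (-1/2, 1/2), radius 1/7; a4: center (0, 0), radius 1/5
The forms do not match — not equal.


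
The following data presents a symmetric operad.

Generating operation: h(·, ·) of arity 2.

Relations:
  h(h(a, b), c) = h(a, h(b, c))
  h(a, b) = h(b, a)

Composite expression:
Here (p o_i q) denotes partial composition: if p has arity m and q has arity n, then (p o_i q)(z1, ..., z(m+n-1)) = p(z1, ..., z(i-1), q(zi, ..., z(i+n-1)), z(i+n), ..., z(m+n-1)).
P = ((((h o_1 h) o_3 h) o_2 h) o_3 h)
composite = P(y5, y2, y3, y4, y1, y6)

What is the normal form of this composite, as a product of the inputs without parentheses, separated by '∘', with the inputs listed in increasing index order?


y1 ∘ y2 ∘ y3 ∘ y4 ∘ y5 ∘ y6

Shape and order are irrelevant to h; the y-input set decides.
h(y3, y4) collapses to y3 ∘ y4
h(y2, h(y3, y4)) collapses to y2 ∘ y3 ∘ y4
h(y5, h(y2, h(y3, y4))) collapses to y5 ∘ y2 ∘ y3 ∘ y4
h(y1, y6) collapses to y1 ∘ y6
h(h(y5, h(y2, h(y3, y4))), h(y1, y6)) collapses to y5 ∘ y2 ∘ y3 ∘ y4 ∘ y1 ∘ y6
the factors in increasing index order: y1 ∘ y2 ∘ y3 ∘ y4 ∘ y5 ∘ y6


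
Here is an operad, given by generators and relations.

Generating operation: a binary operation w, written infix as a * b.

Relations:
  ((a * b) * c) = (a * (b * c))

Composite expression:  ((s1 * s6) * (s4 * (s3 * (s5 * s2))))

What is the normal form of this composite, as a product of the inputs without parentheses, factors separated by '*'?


All parenthesizations of w agree; list the s-inputs left to right.
(s1 * s6) flattens to s1 * s6
(s5 * s2) flattens to s5 * s2
(s3 * (s5 * s2)) flattens to s3 * s5 * s2
(s4 * (s3 * (s5 * s2))) flattens to s4 * s3 * s5 * s2
((s1 * s6) * (s4 * (s3 * (s5 * s2)))) flattens to s1 * s6 * s4 * s3 * s5 * s2

s1 * s6 * s4 * s3 * s5 * s2


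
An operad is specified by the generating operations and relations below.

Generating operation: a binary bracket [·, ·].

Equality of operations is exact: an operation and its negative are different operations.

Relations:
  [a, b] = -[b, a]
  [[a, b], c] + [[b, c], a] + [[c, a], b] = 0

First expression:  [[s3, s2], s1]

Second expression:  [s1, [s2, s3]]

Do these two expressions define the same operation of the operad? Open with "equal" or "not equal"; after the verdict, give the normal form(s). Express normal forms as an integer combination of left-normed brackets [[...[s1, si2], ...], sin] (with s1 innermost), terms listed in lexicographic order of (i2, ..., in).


equal; the common form is [[s1, s2], s3] - [[s1, s3], s2]

The first expression, normalized: [[s1, s2], s3] - [[s1, s3], s2]
The second expression, normalized: [[s1, s2], s3] - [[s1, s3], s2]
Both agree, so they are equal.


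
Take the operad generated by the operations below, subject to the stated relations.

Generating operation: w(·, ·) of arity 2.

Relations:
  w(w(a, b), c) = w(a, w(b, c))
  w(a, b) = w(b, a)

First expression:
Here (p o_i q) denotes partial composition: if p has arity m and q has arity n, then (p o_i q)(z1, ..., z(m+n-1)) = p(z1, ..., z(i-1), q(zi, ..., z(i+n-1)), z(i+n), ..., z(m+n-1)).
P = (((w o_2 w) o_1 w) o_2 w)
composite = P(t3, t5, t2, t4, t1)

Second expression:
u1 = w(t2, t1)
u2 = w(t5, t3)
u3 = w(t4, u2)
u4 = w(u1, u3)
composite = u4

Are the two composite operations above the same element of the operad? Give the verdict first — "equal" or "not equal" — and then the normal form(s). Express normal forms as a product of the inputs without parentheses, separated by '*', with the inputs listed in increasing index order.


equal: each reduces to t1 * t2 * t3 * t4 * t5

The first expression reduces to t1 * t2 * t3 * t4 * t5
The second expression reduces to t1 * t2 * t3 * t4 * t5
The forms coincide; equal.


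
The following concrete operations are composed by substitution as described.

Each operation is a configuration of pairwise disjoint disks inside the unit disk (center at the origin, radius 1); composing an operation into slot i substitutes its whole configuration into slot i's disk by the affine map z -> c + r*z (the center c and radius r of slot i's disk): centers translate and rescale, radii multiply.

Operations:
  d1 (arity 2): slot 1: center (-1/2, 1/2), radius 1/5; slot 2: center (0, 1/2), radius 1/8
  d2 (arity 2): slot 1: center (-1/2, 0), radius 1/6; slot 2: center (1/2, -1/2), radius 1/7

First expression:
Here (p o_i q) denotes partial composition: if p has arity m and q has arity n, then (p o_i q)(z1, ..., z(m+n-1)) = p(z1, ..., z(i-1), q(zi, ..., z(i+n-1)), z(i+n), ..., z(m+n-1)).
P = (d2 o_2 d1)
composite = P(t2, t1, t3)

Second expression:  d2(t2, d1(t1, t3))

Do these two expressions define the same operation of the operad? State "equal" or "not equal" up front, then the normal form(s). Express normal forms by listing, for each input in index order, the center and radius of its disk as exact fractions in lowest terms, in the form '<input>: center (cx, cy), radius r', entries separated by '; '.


equal: each reduces to t1: center (3/7, -3/7), radius 1/35; t2: center (-1/2, 0), radius 1/6; t3: center (1/2, -3/7), radius 1/56

In normal form, the first expression is t1: center (3/7, -3/7), radius 1/35; t2: center (-1/2, 0), radius 1/6; t3: center (1/2, -3/7), radius 1/56
In normal form, the second expression is t1: center (3/7, -3/7), radius 1/35; t2: center (-1/2, 0), radius 1/6; t3: center (1/2, -3/7), radius 1/56
Both agree, so they are equal.


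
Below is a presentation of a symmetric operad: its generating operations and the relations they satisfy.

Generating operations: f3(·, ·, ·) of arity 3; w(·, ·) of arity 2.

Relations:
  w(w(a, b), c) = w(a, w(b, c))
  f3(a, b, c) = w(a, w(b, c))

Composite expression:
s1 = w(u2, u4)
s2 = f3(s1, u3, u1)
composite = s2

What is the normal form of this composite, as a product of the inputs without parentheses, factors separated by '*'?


u2 * u4 * u3 * u1

Under associativity of f3, the answer is the u's in reading order.
w(u2, u4) unparenthesizes to u2 * u4
f3(w(u2, u4), u3, u1) unparenthesizes to u2 * u4 * u3 * u1


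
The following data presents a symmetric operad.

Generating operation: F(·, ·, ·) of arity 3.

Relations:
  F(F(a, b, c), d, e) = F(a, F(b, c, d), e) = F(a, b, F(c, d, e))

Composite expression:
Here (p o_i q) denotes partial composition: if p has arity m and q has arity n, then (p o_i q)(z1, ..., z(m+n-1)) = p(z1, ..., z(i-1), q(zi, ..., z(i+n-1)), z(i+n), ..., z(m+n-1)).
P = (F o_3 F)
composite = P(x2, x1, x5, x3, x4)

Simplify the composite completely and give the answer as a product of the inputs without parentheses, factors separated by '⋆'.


x2 ⋆ x1 ⋆ x5 ⋆ x3 ⋆ x4

Associativity of F dissolves the nesting; only the x-input order survives.
F(x5, x3, x4) flattens to x5 ⋆ x3 ⋆ x4
F(x2, x1, F(x5, x3, x4)) flattens to x2 ⋆ x1 ⋆ x5 ⋆ x3 ⋆ x4


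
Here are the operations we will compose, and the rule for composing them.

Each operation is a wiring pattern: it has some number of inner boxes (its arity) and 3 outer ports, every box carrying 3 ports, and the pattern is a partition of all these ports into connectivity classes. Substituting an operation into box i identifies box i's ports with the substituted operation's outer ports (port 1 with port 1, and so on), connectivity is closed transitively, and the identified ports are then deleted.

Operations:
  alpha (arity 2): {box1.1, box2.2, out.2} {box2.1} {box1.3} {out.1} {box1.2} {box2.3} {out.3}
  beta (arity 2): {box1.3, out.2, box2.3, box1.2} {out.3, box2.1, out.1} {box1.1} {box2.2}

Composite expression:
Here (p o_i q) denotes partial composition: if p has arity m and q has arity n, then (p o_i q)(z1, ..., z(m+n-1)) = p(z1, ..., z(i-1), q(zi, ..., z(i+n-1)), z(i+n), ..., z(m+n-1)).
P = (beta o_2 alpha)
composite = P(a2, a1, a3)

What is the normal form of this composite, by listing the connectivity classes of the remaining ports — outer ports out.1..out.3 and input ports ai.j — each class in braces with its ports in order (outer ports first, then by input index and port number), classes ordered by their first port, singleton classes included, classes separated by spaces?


{out.1, out.3} {out.2, a2.2, a2.3} {a1.1, a3.2} {a1.2} {a1.3} {a2.1} {a3.1} {a3.3}

Treat the ports identified at beta as solder joints: merge, then drop.
alpha over (a1, a3) gives {out.1} {out.2, a1.1, a3.2} {out.3} {a1.2} {a1.3} {a3.1} {a3.3}, out.j being that stage's outer ports
beta over (a2, a1, a3) gives {out.1, out.3} {out.2, a2.2, a2.3} {a1.1, a3.2} {a1.2} {a1.3} {a2.1} {a3.1} {a3.3}, out.j being that stage's outer ports


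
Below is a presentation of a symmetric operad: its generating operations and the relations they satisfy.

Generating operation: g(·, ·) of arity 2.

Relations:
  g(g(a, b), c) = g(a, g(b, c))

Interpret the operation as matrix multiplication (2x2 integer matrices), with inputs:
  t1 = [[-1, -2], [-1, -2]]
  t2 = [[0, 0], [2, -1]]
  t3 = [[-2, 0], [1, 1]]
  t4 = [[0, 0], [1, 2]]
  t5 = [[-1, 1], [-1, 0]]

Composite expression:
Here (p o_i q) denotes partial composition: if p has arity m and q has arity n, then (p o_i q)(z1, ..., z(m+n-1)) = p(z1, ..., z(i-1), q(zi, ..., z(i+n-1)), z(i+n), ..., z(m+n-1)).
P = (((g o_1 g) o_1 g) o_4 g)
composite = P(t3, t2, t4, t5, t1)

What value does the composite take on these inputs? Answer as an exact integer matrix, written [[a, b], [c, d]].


[[0, 0], [-2, -4]]

g(t3, t2) = [[0, 0], [2, -1]]
g(g(t3, t2), t4) = [[0, 0], [-1, -2]]
g(t5, t1) = [[0, 0], [1, 2]]
g(g(g(t3, t2), t4), g(t5, t1)) = [[0, 0], [-2, -4]]


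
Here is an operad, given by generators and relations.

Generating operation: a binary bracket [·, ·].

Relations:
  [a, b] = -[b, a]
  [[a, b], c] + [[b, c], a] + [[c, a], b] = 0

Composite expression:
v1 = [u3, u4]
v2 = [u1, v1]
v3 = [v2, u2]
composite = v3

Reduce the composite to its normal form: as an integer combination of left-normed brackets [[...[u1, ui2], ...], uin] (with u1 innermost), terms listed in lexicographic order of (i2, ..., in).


[[[u1, u3], u4], u2] - [[[u1, u4], u3], u2]

Antisymmetry and Jacobi reduce to u1-anchored left-normed brackets.
Composite bracket: [[u1, [u3, u4]], u2]
Under [a, b] = ab - ba we get 8 signed associative words (2^3 = 8).
The u1-initial words carry the normal form:
  u1u3u4u2 appears with sign +1, giving the term +[[[u1, u3], u4], u2]
  u1u4u3u2 appears with sign -1, giving the term -[[[u1, u4], u3], u2]


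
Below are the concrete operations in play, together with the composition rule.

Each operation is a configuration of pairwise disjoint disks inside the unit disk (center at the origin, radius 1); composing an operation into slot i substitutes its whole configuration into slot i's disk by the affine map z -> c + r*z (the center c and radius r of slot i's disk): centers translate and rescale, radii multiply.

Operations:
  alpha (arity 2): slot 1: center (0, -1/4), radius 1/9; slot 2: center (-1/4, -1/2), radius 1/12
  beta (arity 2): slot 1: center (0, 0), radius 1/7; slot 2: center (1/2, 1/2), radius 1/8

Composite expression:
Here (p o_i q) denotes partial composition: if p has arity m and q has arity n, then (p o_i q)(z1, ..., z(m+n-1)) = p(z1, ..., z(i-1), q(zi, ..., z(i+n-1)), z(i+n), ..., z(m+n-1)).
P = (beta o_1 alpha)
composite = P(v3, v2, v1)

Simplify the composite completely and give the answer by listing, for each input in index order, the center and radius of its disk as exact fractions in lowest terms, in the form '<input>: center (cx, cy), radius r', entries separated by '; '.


v1: center (1/2, 1/2), radius 1/8; v2: center (-1/28, -1/14), radius 1/84; v3: center (0, -1/28), radius 1/63

Each v-disk chains the slot maps above it in beta; radii multiply.
v3 passes through 2 substitutions, ending at center (0, -1/28), radius 1/63
v2 passes through 2 substitutions, ending at center (-1/28, -1/14), radius 1/84
v1 passes through 1 substitution, ending at center (1/2, 1/2), radius 1/8


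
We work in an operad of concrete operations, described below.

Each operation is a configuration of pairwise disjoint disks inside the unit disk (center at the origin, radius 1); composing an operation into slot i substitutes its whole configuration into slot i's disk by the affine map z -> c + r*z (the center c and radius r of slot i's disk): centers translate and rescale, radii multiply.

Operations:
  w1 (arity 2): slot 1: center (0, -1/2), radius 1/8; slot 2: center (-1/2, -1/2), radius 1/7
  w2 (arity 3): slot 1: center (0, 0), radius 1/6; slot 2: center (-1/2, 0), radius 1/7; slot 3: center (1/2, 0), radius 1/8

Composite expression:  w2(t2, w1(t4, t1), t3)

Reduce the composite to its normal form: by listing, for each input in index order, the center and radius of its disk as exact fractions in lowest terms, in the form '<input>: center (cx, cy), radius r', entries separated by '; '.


t1: center (-4/7, -1/14), radius 1/49; t2: center (0, 0), radius 1/6; t3: center (1/2, 0), radius 1/8; t4: center (-1/2, -1/14), radius 1/56

Each t-disk chains the slot maps above it in w2; radii multiply.
t2 passes through 1 substitution, ending at center (0, 0), radius 1/6
t4 passes through 2 substitutions, ending at center (-1/2, -1/14), radius 1/56
t1 passes through 2 substitutions, ending at center (-4/7, -1/14), radius 1/49
t3 passes through 1 substitution, ending at center (1/2, 0), radius 1/8


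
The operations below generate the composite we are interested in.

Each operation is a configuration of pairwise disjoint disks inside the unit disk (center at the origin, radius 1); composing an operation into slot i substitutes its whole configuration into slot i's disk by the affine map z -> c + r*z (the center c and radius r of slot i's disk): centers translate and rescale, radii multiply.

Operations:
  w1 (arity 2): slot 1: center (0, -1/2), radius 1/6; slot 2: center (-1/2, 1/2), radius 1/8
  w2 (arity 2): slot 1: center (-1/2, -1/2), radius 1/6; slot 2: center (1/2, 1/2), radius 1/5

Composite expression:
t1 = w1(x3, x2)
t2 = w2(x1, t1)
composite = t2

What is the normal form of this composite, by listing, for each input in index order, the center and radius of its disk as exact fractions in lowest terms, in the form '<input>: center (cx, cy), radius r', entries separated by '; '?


Each x-disk chains the slot maps above it in w2; radii multiply.
x1 passes through 1 substitution, ending at center (-1/2, -1/2), radius 1/6
x3 passes through 2 substitutions, ending at center (1/2, 2/5), radius 1/30
x2 passes through 2 substitutions, ending at center (2/5, 3/5), radius 1/40

x1: center (-1/2, -1/2), radius 1/6; x2: center (2/5, 3/5), radius 1/40; x3: center (1/2, 2/5), radius 1/30


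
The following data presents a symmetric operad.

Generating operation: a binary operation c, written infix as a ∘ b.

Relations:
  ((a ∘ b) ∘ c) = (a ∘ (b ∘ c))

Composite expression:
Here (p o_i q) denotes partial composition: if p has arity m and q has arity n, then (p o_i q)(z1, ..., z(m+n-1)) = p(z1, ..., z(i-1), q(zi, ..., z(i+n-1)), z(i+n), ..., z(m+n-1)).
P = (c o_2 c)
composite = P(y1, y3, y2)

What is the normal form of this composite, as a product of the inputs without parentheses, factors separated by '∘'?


y1 ∘ y3 ∘ y2

The c-tree's shape is irrelevant; the y-reading-order decides.
(y3 ∘ y2) unparenthesizes to y3 ∘ y2
(y1 ∘ (y3 ∘ y2)) unparenthesizes to y1 ∘ y3 ∘ y2


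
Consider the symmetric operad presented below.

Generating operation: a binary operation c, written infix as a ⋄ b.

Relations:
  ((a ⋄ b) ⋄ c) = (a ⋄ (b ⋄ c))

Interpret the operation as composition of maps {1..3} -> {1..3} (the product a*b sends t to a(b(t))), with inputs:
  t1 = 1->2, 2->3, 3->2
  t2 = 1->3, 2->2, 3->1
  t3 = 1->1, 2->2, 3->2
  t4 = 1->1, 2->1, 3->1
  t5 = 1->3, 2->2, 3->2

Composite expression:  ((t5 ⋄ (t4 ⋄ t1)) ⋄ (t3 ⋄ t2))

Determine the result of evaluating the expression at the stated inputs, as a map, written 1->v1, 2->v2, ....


1->3, 2->3, 3->3


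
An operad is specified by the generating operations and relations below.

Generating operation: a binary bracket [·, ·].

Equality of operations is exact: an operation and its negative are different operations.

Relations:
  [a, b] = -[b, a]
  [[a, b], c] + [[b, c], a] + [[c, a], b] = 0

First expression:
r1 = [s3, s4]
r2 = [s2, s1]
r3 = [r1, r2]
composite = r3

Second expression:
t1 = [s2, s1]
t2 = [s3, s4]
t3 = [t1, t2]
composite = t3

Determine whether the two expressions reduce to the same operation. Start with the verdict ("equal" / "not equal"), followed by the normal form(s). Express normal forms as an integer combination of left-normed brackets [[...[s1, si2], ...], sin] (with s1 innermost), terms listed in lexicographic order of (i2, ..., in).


not equal; the first gives [[[s1, s2], s3], s4] - [[[s1, s2], s4], s3] and the second -[[[s1, s2], s3], s4] + [[[s1, s2], s4], s3]

The first expression reduces to [[[s1, s2], s3], s4] - [[[s1, s2], s4], s3]
The second expression reduces to -[[[s1, s2], s3], s4] + [[[s1, s2], s4], s3]
Different reductions; not equal.


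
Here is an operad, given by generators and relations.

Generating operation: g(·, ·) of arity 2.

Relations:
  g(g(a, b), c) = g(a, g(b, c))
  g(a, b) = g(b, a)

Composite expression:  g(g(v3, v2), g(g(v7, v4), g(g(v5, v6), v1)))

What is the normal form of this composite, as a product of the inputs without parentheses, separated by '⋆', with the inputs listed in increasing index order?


v1 ⋆ v2 ⋆ v3 ⋆ v4 ⋆ v5 ⋆ v6 ⋆ v7


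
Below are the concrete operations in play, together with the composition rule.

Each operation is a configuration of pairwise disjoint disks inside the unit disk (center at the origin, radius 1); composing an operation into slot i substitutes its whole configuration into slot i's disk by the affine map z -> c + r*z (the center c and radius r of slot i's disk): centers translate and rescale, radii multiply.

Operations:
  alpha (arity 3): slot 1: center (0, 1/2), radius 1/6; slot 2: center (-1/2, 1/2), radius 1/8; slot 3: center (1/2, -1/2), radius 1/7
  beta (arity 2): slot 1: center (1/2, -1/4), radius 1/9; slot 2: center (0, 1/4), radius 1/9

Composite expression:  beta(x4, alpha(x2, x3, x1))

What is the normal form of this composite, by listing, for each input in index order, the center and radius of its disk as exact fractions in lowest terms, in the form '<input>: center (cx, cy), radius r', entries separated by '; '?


x1: center (1/18, 7/36), radius 1/63; x2: center (0, 11/36), radius 1/54; x3: center (-1/18, 11/36), radius 1/72; x4: center (1/2, -1/4), radius 1/9

Below beta, radii multiply path by path; the x-disk centers shift.
for x4, the 1-step affine chain lands on center (1/2, -1/4), radius 1/9
for x2, the 2-step affine chain lands on center (0, 11/36), radius 1/54
for x3, the 2-step affine chain lands on center (-1/18, 11/36), radius 1/72
for x1, the 2-step affine chain lands on center (1/18, 7/36), radius 1/63


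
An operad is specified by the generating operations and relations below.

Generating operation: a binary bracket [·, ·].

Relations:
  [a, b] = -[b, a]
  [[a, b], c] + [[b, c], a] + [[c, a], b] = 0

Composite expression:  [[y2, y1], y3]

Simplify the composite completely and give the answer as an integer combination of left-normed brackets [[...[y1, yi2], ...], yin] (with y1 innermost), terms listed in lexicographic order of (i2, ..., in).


Expand each bracket as ab - ba; the y1-initial words give the coefficients.
Composite bracket: [[y2, y1], y3]
The bracket unfolds into 4 signed words via [a, b] = ab - ba (2^2 = 4).
Keep just the words that open with y1:
  from y1y2y3, sign -1: term -[[y1, y2], y3]

-[[y1, y2], y3]


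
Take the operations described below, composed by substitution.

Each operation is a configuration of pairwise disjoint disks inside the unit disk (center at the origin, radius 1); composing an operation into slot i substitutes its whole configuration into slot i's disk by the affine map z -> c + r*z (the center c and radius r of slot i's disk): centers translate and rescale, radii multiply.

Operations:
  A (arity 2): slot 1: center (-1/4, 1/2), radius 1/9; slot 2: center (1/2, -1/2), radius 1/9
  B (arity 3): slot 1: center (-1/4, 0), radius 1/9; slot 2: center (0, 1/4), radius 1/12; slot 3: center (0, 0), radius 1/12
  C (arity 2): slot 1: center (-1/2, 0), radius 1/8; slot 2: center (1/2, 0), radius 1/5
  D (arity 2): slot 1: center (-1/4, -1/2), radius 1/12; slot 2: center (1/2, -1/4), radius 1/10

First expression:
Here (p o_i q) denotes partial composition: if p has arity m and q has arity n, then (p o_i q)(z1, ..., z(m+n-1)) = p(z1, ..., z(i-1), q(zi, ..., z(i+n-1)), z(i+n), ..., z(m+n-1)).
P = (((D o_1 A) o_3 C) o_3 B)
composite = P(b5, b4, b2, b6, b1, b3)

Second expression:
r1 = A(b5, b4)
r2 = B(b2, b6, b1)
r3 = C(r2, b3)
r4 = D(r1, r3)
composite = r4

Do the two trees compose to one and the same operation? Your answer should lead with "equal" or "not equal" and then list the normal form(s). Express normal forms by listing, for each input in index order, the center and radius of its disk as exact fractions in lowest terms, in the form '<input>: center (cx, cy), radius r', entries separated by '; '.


equal; both compose to b1: center (9/20, -1/4), radius 1/960; b2: center (143/320, -1/4), radius 1/720; b3: center (11/20, -1/4), radius 1/50; b4: center (-5/24, -13/24), radius 1/108; b5: center (-13/48, -11/24), radius 1/108; b6: center (9/20, -79/320), radius 1/960

In normal form, the first expression is b1: center (9/20, -1/4), radius 1/960; b2: center (143/320, -1/4), radius 1/720; b3: center (11/20, -1/4), radius 1/50; b4: center (-5/24, -13/24), radius 1/108; b5: center (-13/48, -11/24), radius 1/108; b6: center (9/20, -79/320), radius 1/960
In normal form, the second expression is b1: center (9/20, -1/4), radius 1/960; b2: center (143/320, -1/4), radius 1/720; b3: center (11/20, -1/4), radius 1/50; b4: center (-5/24, -13/24), radius 1/108; b5: center (-13/48, -11/24), radius 1/108; b6: center (9/20, -79/320), radius 1/960
Both agree, so they are equal.


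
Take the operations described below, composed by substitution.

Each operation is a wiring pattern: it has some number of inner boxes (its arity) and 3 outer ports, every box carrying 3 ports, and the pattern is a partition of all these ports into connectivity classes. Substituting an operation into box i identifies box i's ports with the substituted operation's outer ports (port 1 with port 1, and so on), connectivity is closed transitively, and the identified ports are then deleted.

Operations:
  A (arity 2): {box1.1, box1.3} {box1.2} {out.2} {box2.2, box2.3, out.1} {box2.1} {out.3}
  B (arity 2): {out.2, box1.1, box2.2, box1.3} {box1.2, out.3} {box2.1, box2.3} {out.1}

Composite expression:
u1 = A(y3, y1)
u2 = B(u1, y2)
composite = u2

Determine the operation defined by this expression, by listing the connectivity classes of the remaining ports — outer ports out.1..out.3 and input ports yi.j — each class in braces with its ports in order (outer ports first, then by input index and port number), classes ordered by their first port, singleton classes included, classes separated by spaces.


{out.1} {out.2, y1.2, y1.3, y2.2} {out.3} {y1.1} {y2.1, y2.3} {y3.1, y3.3} {y3.2}

Connectivity passes through glued B-boundaries; trace each wire chain.
after A, the pattern on (y3, y1) reads {out.1, y1.2, y1.3} {out.2} {out.3} {y1.1} {y3.1, y3.3} {y3.2} (out.j = its outer ports)
after B, the pattern on (y3, y1, y2) reads {out.1} {out.2, y1.2, y1.3, y2.2} {out.3} {y1.1} {y2.1, y2.3} {y3.1, y3.3} {y3.2} (out.j = its outer ports)


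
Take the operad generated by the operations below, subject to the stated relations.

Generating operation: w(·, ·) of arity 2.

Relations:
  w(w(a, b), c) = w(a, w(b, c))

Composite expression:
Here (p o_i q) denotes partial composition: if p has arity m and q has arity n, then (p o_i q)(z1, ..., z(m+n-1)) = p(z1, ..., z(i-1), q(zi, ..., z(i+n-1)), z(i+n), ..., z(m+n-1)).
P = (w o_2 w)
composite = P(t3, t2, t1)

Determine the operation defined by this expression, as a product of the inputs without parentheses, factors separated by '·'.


t3 · t2 · t1

The w-tree's shape is irrelevant; the t-reading-order decides.
w(t2, t1) linearizes to t2 · t1
w(t3, w(t2, t1)) linearizes to t3 · t2 · t1


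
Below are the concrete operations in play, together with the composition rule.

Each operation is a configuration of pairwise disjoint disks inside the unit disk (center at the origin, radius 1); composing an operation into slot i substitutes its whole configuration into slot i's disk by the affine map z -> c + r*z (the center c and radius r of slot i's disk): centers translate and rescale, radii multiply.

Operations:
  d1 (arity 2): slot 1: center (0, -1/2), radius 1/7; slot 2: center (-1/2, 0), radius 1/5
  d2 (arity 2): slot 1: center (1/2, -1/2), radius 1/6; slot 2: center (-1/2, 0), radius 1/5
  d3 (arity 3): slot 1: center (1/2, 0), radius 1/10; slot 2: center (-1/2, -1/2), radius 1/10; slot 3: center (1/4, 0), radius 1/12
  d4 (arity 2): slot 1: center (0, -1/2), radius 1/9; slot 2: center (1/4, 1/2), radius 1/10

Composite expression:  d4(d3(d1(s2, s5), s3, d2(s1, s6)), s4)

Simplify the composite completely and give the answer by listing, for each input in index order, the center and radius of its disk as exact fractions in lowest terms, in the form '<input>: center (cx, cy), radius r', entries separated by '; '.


s1: center (7/216, -109/216), radius 1/648; s2: center (1/18, -91/180), radius 1/630; s3: center (-1/18, -5/9), radius 1/90; s4: center (1/4, 1/2), radius 1/10; s5: center (1/20, -1/2), radius 1/450; s6: center (5/216, -1/2), radius 1/540

Each s-disk chains the slot maps above it in d4; radii multiply.
s2 passes through 3 substitutions, ending at center (1/18, -91/180), radius 1/630
s5 passes through 3 substitutions, ending at center (1/20, -1/2), radius 1/450
s3 passes through 2 substitutions, ending at center (-1/18, -5/9), radius 1/90
s1 passes through 3 substitutions, ending at center (7/216, -109/216), radius 1/648
s6 passes through 3 substitutions, ending at center (5/216, -1/2), radius 1/540
s4 passes through 1 substitution, ending at center (1/4, 1/2), radius 1/10


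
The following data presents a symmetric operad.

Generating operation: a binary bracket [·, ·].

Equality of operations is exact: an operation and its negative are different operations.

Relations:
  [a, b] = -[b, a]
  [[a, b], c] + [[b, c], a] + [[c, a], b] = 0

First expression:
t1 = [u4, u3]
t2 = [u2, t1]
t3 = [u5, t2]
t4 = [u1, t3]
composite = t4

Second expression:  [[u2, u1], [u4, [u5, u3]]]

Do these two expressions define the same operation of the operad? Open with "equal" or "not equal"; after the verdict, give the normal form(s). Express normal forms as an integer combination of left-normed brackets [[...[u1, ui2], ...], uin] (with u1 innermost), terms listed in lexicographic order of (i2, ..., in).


The first expression, normalized: [[[[u1, u2], u3], u4], u5] - [[[[u1, u2], u4], u3], u5] - [[[[u1, u3], u4], u2], u5] + [[[[u1, u4], u3], u2], u5] - [[[[u1, u5], u2], u3], u4] + [[[[u1, u5], u2], u4], u3] + [[[[u1, u5], u3], u4], u2] - [[[[u1, u5], u4], u3], u2]
The second expression, normalized: -[[[[u1, u2], u3], u5], u4] + [[[[u1, u2], u4], u3], u5] - [[[[u1, u2], u4], u5], u3] + [[[[u1, u2], u5], u3], u4]
The forms do not match — not equal.

not equal; first: [[[[u1, u2], u3], u4], u5] - [[[[u1, u2], u4], u3], u5] - [[[[u1, u3], u4], u2], u5] + [[[[u1, u4], u3], u2], u5] - [[[[u1, u5], u2], u3], u4] + [[[[u1, u5], u2], u4], u3] + [[[[u1, u5], u3], u4], u2] - [[[[u1, u5], u4], u3], u2]; second: -[[[[u1, u2], u3], u5], u4] + [[[[u1, u2], u4], u3], u5] - [[[[u1, u2], u4], u5], u3] + [[[[u1, u2], u5], u3], u4]


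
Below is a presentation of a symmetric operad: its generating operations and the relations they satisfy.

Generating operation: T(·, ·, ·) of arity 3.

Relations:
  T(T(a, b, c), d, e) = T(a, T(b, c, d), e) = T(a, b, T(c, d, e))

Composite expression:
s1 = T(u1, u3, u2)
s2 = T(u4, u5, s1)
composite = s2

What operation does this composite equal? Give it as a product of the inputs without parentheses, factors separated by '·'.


u4 · u5 · u1 · u3 · u2

Key point: T is associative — brackets drop, the u-order remains.
T(u1, u3, u2) spells out as u1 · u3 · u2
T(u4, u5, T(u1, u3, u2)) spells out as u4 · u5 · u1 · u3 · u2


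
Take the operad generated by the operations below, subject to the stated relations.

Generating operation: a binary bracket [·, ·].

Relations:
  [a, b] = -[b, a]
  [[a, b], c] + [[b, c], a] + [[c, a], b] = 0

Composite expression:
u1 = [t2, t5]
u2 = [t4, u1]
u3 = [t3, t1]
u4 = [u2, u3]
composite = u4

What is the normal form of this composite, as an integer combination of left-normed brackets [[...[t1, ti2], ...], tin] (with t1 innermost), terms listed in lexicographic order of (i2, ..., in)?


-[[[[t1, t3], t2], t5], t4] + [[[[t1, t3], t4], t2], t5] - [[[[t1, t3], t4], t5], t2] + [[[[t1, t3], t5], t2], t4]

A multilinear Lie element is pinned by t1-initial words (t1 innermost).
Composite bracket: [[t4, [t2, t5]], [t3, t1]]
Each bracket splits as ab - ba, giving 16 signed words (2^4 = 16).
Collect the words opening with t1:
  from t1t3t2t5t4, sign -1: term -[[[[t1, t3], t2], t5], t4]
  from t1t3t4t2t5, sign +1: term +[[[[t1, t3], t4], t2], t5]
  from t1t3t4t5t2, sign -1: term -[[[[t1, t3], t4], t5], t2]
  from t1t3t5t2t4, sign +1: term +[[[[t1, t3], t5], t2], t4]
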